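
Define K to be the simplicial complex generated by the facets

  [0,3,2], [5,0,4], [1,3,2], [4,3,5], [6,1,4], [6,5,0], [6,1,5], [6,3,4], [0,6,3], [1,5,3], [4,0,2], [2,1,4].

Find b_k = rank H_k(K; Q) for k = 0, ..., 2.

b_0 = 1, b_1 = 0, b_2 = 0.

Fix the vertex order 0 < 1 < 2 < 3 < 4 < 5 < 6 and write every simplex with vertices in increasing order. Then dim K = 2 and the simplices of K are:

  0-simplices (7): [0], [1], [2], [3], [4], [5], [6]
  1-simplices (18): [0,2], [0,3], [0,4], [0,5], [0,6], [1,2], [1,3], [1,4], [1,5], [1,6], [2,3], [2,4], [3,4], [3,5], [3,6], [4,5], [4,6], [5,6]
  2-simplices (12): [0,2,3], [0,2,4], [0,3,6], [0,4,5], [0,5,6], [1,2,3], [1,2,4], [1,3,5], [1,4,6], [1,5,6], [3,4,5], [3,4,6]

Hence C_0 ≅ Z^7, C_1 ≅ Z^18, C_2 ≅ Z^12.

∂_1: C_1 → C_0 sends each edge [p,q] (with p < q) to q − p. For instance
  ∂[1,3] = [3] − [1].
The 7×18 boundary matrix has rank 6 and Smith normal form diag(1,1,1,1,1,1).

The boundary map ∂_2: C_2 → C_1 sends each 2-simplex [p,q,r] to [q,r] − [p,r] + [p,q]. For instance
  ∂[1,2,4] = [2,4] − [1,4] + [1,2],
  ∂[1,2,3] = [2,3] − [1,3] + [1,2].
As a 18×12 matrix over Z this has rank 12, with invariant factors (1,1,1,1,1,1,1,1,1,1,1,2).

Now H_k = ker ∂_k / im ∂_{k+1}, so:

  H_0: rank C_0 − rank ∂_1 = 7 − 6 = 1, and the invariant factors of ∂_1 are all 1, so H_0 ≅ Z.
  H_1: rank ker ∂_1 − rank ∂_2 = (18 − 6) − 12 = 0, and ∂_2 has invariant factor 2 > 1, so H_1 ≅ Z/2.
  H_2: rank ker ∂_2 − rank ∂_3 = (12 − 12) − 0 = 0, and there is no ∂_3, so H_2 ≅ 0.

Hence the Betti numbers are b_0 = 1, b_1 = 0, b_2 = 0.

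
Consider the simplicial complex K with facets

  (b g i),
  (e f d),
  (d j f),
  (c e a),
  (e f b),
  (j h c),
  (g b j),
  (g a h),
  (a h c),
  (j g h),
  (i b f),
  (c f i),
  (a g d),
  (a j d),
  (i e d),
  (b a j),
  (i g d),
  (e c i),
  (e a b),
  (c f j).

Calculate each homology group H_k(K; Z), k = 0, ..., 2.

H_0 ≅ Z,  H_1 ≅ Z × Z/2,  H_2 = 0.

Order the vertices as a < b < c < d < e < f < g < h < i < j. Listing each simplex with vertices in this order, K has dimension 2 with simplices:

  0-simplices (10): a, b, c, d, e, f, g, h, i, j
  1-simplices (30): ab, ac, ad, ae, ag, ah, aj, be, bf, bg, bi, bj, ce, cf, ch, ci, cj, de, df, dg, di, dj, ef, ei, fi, fj, gh, gi, gj, hj
  2-simplices (20): abe, abj, ace, ach, adg, adj, agh, bef, bfi, bgi, bgj, cei, cfi, cfj, chj, def, dei, dfj, dgi, ghj

so the chain groups are C_0 ≅ Z^10, C_1 ≅ Z^30, C_2 ≅ Z^20.

Boundary ∂_1: C_1 → C_0 maps an edge to its endpoints' difference, ∂[p,q] = q − p.
As a 10×30 matrix over Z this has rank 9, with invariant factors (1,1,1,1,1,1,1,1,1).

Boundary ∂_2: C_2 → C_1 maps a triangle to the signed sum of its edges. For instance
  ∂dfj = fj − dj + df,
  ∂dgi = gi − di + dg.
As a 30×20 matrix over Z this has rank 20, with invariant factors (1,1,1,1,1,1,1,1,1,1,1,1,1,1,1,1,1,1,1,2).

Now H_k = ker ∂_k / im ∂_{k+1}, so:

  H_0: rank C_0 − rank ∂_1 = 10 − 9 = 1, and the invariant factors of ∂_1 are all 1, so H_0 ≅ Z.
  H_1: rank ker ∂_1 − rank ∂_2 = (30 − 9) − 20 = 1, and ∂_2 has invariant factor 2 > 1, so H_1 ≅ Z × Z/2.
  H_2: rank ker ∂_2 − rank ∂_3 = (20 − 20) − 0 = 0, and there is no ∂_3, so H_2 ≅ 0.

As a check, the Euler characteristic is 10 − 30 + 20 = 0, which agrees with 1 − 1 + 0 = 0.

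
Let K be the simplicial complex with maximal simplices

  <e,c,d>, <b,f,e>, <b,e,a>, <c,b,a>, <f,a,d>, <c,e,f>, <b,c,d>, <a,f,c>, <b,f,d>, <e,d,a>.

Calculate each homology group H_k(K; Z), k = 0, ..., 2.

H_0 ≅ Z,  H_1 ≅ Z/2,  H_2 = 0.

Order the vertices as a < b < c < d < e < f. Listing each simplex with vertices in this order, K has dimension 2 with simplices:

  0-simplices (6): a, b, c, d, e, f
  1-simplices (15): ab, ac, ad, ae, af, bc, bd, be, bf, cd, ce, cf, de, df, ef
  2-simplices (10): abc, abe, acf, ade, adf, bcd, bdf, bef, cde, cef

so the chain groups are C_0 ≅ Z^6, C_1 ≅ Z^15, C_2 ≅ Z^10.

The boundary map ∂_1: C_1 → C_0 sends each edge [p,q] (with p < q) to q − p.
The resulting 6×15 matrix has rank 5, and its Smith normal form has invariant factors (1,1,1,1,1).

Boundary ∂_2: C_2 → C_1 sends each 2-simplex [p,q,r] to [q,r] − [p,r] + [p,q]. For instance
  ∂abc = bc − ac + ab,
  ∂ade = de − ae + ad.
As a 15×10 matrix over Z this has rank 10, with invariant factors (1,1,1,1,1,1,1,1,1,2).

Now H_k = ker ∂_k / im ∂_{k+1}, so:

  H_0: rank C_0 − rank ∂_1 = 6 − 5 = 1, and the invariant factors of ∂_1 are all 1, so H_0 = Z.
  H_1: rank ker ∂_1 − rank ∂_2 = (15 − 5) − 10 = 0, and ∂_2 has invariant factor 2 > 1, so H_1 = Z/2.
  H_2: rank ker ∂_2 − rank ∂_3 = (10 − 10) − 0 = 0, and there is no ∂_3, so H_2 = 0.

As a check, the Euler characteristic is 6 − 15 + 10 = 1, which agrees with 1 − 0 + 0 = 1.
(K is a triangulation of the real projective plane RP^2.)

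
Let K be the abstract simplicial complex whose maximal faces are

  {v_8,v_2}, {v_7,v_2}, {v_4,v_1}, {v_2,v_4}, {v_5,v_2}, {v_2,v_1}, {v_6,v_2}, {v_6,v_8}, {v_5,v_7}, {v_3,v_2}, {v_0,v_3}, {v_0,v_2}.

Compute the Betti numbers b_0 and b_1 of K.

b_0 = 1, b_1 = 4.

K has 9 vertices, 12 edges.
rank ∂_0 = 0, rank ∂_1 = 8 ⇒ b_0 = 9 − 0 − 8 = 1; all invariant factors of ∂_1 are 1 so no torsion. So H_0 = Z.
rank ∂_1 = 8, rank ∂_2 = 0 ⇒ b_1 = 12 − 8 − 0 = 4. So H_1 = Z^4.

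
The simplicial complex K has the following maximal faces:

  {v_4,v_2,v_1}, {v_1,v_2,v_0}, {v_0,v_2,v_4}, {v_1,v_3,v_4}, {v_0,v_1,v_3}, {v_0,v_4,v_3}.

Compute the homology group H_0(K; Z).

We work with the vertex ordering v_0 < v_1 < v_2 < v_3 < v_4. The simplices of K, each written with vertices in increasing order, are:

  0-simplices (5): [v_0], [v_1], [v_2], [v_3], [v_4]
  1-simplices (9): [v_0,v_1], [v_0,v_2], [v_0,v_3], [v_0,v_4], [v_1,v_2], [v_1,v_3], [v_1,v_4], [v_2,v_4], [v_3,v_4]
  2-simplices (6): [v_0,v_1,v_2], [v_0,v_1,v_3], [v_0,v_2,v_4], [v_0,v_3,v_4], [v_1,v_2,v_4], [v_1,v_3,v_4]

so the chain groups are C_0 ≅ Z^5, C_1 ≅ Z^9, C_2 ≅ Z^6.

Boundary ∂_1: C_1 → C_0 maps an edge to its endpoints' difference, ∂[p,q] = q − p.
The 5×9 boundary matrix has rank 4 and Smith normal form diag(1,1,1,1).

∂_2: C_2 → C_1 sends each 2-simplex [p,q,r] to [q,r] − [p,r] + [p,q]. For instance
  ∂[v_1,v_2,v_4] = [v_2,v_4] − [v_1,v_4] + [v_1,v_2],
  ∂[v_0,v_2,v_4] = [v_2,v_4] − [v_0,v_4] + [v_0,v_2].
As a 9×6 matrix over Z this has rank 5, with invariant factors (1,1,1,1,1).

Computing H_k = (kernel of ∂_k) / (image of ∂_{k+1}):

  H_0: rank C_0 − rank ∂_1 = 5 − 4 = 1, and the invariant factors of ∂_1 are all 1, so H_0 = Z.

H_0 ≅ Z.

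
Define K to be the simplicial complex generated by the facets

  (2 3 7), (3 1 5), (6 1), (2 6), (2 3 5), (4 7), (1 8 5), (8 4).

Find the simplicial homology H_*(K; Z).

H_0 = Z,  H_1 = Z^2,  H_2 = 0.

Take the total order 1 < 2 < 3 < 4 < 5 < 6 < 7 < 8 on the vertex set. Then K (dimension 2) consists of the simplices:

  0-simplices (8): [1], [2], [3], [4], [5], [6], [7], [8]
  1-simplices (13): [1,3], [1,5], [1,6], [1,8], [2,3], [2,5], [2,6], [2,7], [3,5], [3,7], [4,7], [4,8], [5,8]
  2-simplices (4): [1,3,5], [1,5,8], [2,3,5], [2,3,7]

so the chain groups are C_0 ≅ Z^8, C_1 ≅ Z^13, C_2 ≅ Z^4.

Boundary ∂_1: C_1 → C_0 sends each edge [p,q] (with p < q) to q − p. For instance
  ∂[3,7] = [7] − [3].
As a 8×13 matrix over Z this has rank 7, with invariant factors (1,1,1,1,1,1,1).

Boundary ∂_2: C_2 → C_1 acts by ∂[p,q,r] = [q,r] − [p,r] + [p,q]. For instance
  ∂[2,3,5] = [3,5] − [2,5] + [2,3],
  ∂[1,3,5] = [3,5] − [1,5] + [1,3].
This gives a 13×4 integer matrix of rank 4; reducing to Smith normal form yields diagonal entries (1,1,1,1).

Computing H_k = (kernel of ∂_k) / (image of ∂_{k+1}):

  H_0: rank C_0 − rank ∂_1 = 8 − 7 = 1, and the invariant factors of ∂_1 are all 1, so H_0 = Z.
  H_1: rank ker ∂_1 − rank ∂_2 = (13 − 7) − 4 = 2, and the invariant factors of ∂_2 are all 1, so H_1 = Z^2.
  H_2: rank ker ∂_2 − rank ∂_3 = (4 − 4) − 0 = 0, and there is no ∂_3, so H_2 = 0.

As a check, the Euler characteristic is 8 − 13 + 4 = -1, which agrees with 1 − 2 + 0 = -1.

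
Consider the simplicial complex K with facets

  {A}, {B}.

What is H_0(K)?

H_0 ≅ Z^2.

Take the total order A < B on the vertex set. Then K (dimension 0) consists of the simplices:

  0-simplices (2): A, B

giving chain groups C_0 ≅ Z^2.

From H_k ≅ ker(∂_k) / im(∂_{k+1}) we obtain:

  H_0: rank C_0 − rank ∂_1 = 2 − 0 = 2, and there is no ∂_1, so H_0 = Z^2.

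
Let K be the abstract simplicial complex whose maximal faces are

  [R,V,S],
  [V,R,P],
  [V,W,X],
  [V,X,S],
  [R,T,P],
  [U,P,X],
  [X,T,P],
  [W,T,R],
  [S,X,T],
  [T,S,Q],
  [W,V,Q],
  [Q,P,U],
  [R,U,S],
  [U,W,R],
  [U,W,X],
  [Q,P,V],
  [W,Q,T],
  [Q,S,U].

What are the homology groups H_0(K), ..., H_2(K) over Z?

Take the total order P < Q < R < S < T < U < V < W < X on the vertex set. Then K (dimension 2) consists of the simplices:

  0-simplices (9): P, Q, R, S, T, U, V, W, X
  1-simplices (27): PQ, PR, PT, PU, PV, PX, QS, QT, QU, QV, QW, RS, RT, RU, RV, RW, ST, SU, SV, SX, TW, TX, UW, UX, VW, VX, WX
  2-simplices (18): PQU, PQV, PRT, PRV, PTX, PUX, QST, QSU, QTW, QVW, RSU, RSV, RTW, RUW, STX, SVX, UWX, VWX

giving chain groups C_0 ≅ Z^9, C_1 ≅ Z^27, C_2 ≅ Z^18.

The boundary map ∂_1: C_1 → C_0 sends each edge [p,q] (with p < q) to q − p.
The 9×27 boundary matrix has rank 8 and Smith normal form diag(1,1,1,1,1,1,1,1).

Boundary ∂_2: C_2 → C_1 maps a triangle to the signed sum of its edges. For instance
  ∂UWX = WX − UX + UW,
  ∂VWX = WX − VX + VW.
The 27×18 boundary matrix has rank 17 and Smith normal form diag(1,1,1,1,1,1,1,1,1,1,1,1,1,1,1,1,1).

Reading off H_k = ker ∂_k / im ∂_{k+1}:

  H_0: rank C_0 − rank ∂_1 = 9 − 8 = 1, and the invariant factors of ∂_1 are all 1, so H_0 ≅ Z.
  H_1: rank ker ∂_1 − rank ∂_2 = (27 − 8) − 17 = 2, and the invariant factors of ∂_2 are all 1, so H_1 ≅ Z^2.
  H_2: rank ker ∂_2 − rank ∂_3 = (18 − 17) − 0 = 1, and there is no ∂_3, so H_2 ≅ Z.

(K is a triangulation of the torus T^2.)

H_0 ≅ Z,  H_1 ≅ Z^2,  H_2 ≅ Z.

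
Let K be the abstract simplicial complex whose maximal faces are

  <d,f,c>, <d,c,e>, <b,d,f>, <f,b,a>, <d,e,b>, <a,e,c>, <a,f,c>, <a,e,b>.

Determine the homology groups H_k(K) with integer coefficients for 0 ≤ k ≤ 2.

H_0 = Z,  H_1 = 0,  H_2 = Z.

Order the vertices as a < b < c < d < e < f. Listing each simplex with vertices in this order, K has dimension 2 with simplices:

  0-simplices (6): a, b, c, d, e, f
  1-simplices (12): ab, ac, ae, af, bd, be, bf, cd, ce, cf, de, df
  2-simplices (8): abe, abf, ace, acf, bde, bdf, cde, cdf

so the chain groups are C_0 ≅ Z^6, C_1 ≅ Z^12, C_2 ≅ Z^8.

∂_1: C_1 → C_0 maps an edge to its endpoints' difference, ∂[p,q] = q − p. For instance
  ∂be = e − b.
The resulting 6×12 matrix has rank 5, and its Smith normal form has invariant factors (1,1,1,1,1).

Boundary ∂_2: C_2 → C_1 maps a triangle to the signed sum of its edges. For instance
  ∂bdf = df − bf + bd,
  ∂cdf = df − cf + cd.
The 12×8 boundary matrix has rank 7 and Smith normal form diag(1,1,1,1,1,1,1).

From H_k ≅ ker(∂_k) / im(∂_{k+1}) we obtain:

  H_0: rank C_0 − rank ∂_1 = 6 − 5 = 1, and the invariant factors of ∂_1 are all 1, so H_0 = Z.
  H_1: rank ker ∂_1 − rank ∂_2 = (12 − 5) − 7 = 0, and the invariant factors of ∂_2 are all 1, so H_1 = 0.
  H_2: rank ker ∂_2 − rank ∂_3 = (8 − 7) − 0 = 1, and there is no ∂_3, so H_2 = Z.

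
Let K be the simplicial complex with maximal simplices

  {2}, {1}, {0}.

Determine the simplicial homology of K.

H_0 = Z^3.

Order the vertices as 0 < 1 < 2. Listing each simplex with vertices in this order, K has dimension 0 with simplices:

  0-simplices (3): [0], [1], [2]

so the chain groups are C_0 ≅ Z^3.

Now H_k = ker ∂_k / im ∂_{k+1}, so:

  H_0: rank C_0 − rank ∂_1 = 3 − 0 = 3, and there is no ∂_1, so H_0 ≅ Z^3.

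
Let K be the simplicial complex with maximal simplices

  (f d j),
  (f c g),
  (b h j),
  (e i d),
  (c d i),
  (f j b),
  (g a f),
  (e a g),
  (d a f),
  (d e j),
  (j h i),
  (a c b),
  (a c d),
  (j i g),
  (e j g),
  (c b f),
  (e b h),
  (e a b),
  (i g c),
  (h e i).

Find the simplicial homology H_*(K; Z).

K has 10 vertices, 30 edges, 20 triangles.
rank ∂_0 = 0, rank ∂_1 = 9 ⇒ b_0 = 10 − 0 − 9 = 1; all invariant factors of ∂_1 are 1 so no torsion. So H_0 = Z.
rank ∂_1 = 9, rank ∂_2 = 20 ⇒ b_1 = 30 − 9 − 20 = 1; ∂_2 has invariant factor(s) [2] giving torsion. So H_1 = Z ⊕ Z/2.
rank ∂_2 = 20, rank ∂_3 = 0 ⇒ b_2 = 20 − 20 − 0 = 0. So H_2 = 0.

H_0 ≅ Z,  H_1 ≅ Z ⊕ Z/2,  H_2 = 0.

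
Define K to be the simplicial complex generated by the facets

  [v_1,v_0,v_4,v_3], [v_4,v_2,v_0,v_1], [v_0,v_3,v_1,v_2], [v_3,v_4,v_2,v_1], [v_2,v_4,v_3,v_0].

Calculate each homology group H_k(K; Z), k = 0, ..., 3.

We work with the vertex ordering v_0 < v_1 < v_2 < v_3 < v_4. The simplices of K, each written with vertices in increasing order, are:

  0-simplices (5): [v_0], [v_1], [v_2], [v_3], [v_4]
  1-simplices (10): [v_0,v_1], [v_0,v_2], [v_0,v_3], [v_0,v_4], [v_1,v_2], [v_1,v_3], [v_1,v_4], [v_2,v_3], [v_2,v_4], [v_3,v_4]
  2-simplices (10): [v_0,v_1,v_2], [v_0,v_1,v_3], [v_0,v_1,v_4], [v_0,v_2,v_3], [v_0,v_2,v_4], [v_0,v_3,v_4], [v_1,v_2,v_3], [v_1,v_2,v_4], [v_1,v_3,v_4], [v_2,v_3,v_4]
  3-simplices (5): [v_0,v_1,v_2,v_3], [v_0,v_1,v_2,v_4], [v_0,v_1,v_3,v_4], [v_0,v_2,v_3,v_4], [v_1,v_2,v_3,v_4]

Hence C_0 ≅ Z^5, C_1 ≅ Z^10, C_2 ≅ Z^10, C_3 ≅ Z^5.

Boundary ∂_1: C_1 → C_0 sends each edge [p,q] (with p < q) to q − p.
The 5×10 boundary matrix has rank 4 and Smith normal form diag(1,1,1,1).

Boundary ∂_2: C_2 → C_1 acts by ∂[p,q,r] = [q,r] − [p,r] + [p,q]. For instance
  ∂[v_0,v_2,v_3] = [v_2,v_3] − [v_0,v_3] + [v_0,v_2],
  ∂[v_1,v_2,v_3] = [v_2,v_3] − [v_1,v_3] + [v_1,v_2].
This gives a 10×10 integer matrix of rank 6; reducing to Smith normal form yields diagonal entries (1,1,1,1,1,1).

Boundary ∂_3: C_3 → C_2 sends each 3-simplex σ to the alternating sum Σ_i (−1)^i (σ with its i-th vertex removed). For instance
  ∂[v_0,v_2,v_3,v_4] = [v_2,v_3,v_4] − [v_0,v_3,v_4] + [v_0,v_2,v_4] − [v_0,v_2,v_3],
  ∂[v_0,v_1,v_2,v_3] = [v_1,v_2,v_3] − [v_0,v_2,v_3] + [v_0,v_1,v_3] − [v_0,v_1,v_2].
This gives a 10×5 integer matrix of rank 4; reducing to Smith normal form yields diagonal entries (1,1,1,1).

Now H_k = ker ∂_k / im ∂_{k+1}, so:

  H_0: rank C_0 − rank ∂_1 = 5 − 4 = 1, and the invariant factors of ∂_1 are all 1, so H_0 ≅ Z.
  H_1: rank ker ∂_1 − rank ∂_2 = (10 − 4) − 6 = 0, and the invariant factors of ∂_2 are all 1, so H_1 ≅ 0.
  H_2: rank ker ∂_2 − rank ∂_3 = (10 − 6) − 4 = 0, and the invariant factors of ∂_3 are all 1, so H_2 ≅ 0.
  H_3: rank ker ∂_3 − rank ∂_4 = (5 − 4) − 0 = 1, and there is no ∂_4, so H_3 ≅ Z.

As a check, the Euler characteristic is 5 − 10 + 10 − 5 = 0, which agrees with 1 − 0 + 0 − 1 = 0.

H_0 = Z,  H_1 = 0,  H_2 = 0,  H_3 = Z.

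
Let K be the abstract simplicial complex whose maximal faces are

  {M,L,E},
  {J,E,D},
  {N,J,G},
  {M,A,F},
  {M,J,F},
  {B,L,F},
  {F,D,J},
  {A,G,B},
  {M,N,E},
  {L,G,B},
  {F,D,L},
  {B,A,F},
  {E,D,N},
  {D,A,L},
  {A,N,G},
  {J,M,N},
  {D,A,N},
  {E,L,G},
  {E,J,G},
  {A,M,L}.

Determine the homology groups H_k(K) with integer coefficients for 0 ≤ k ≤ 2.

H_0 ≅ Z,  H_1 ≅ Z ⊕ Z/2,  H_2 = 0.

Order the vertices as A < B < D < E < F < G < J < L < M < N. Listing each simplex with vertices in this order, K has dimension 2 with simplices:

  0-simplices (10): A, B, D, E, F, G, J, L, M, N
  1-simplices (30): AB, AD, AF, AG, AL, AM, AN, BF, BG, BL, DE, DF, DJ, DL, DN, EG, EJ, EL, EM, EN, FJ, FL, FM, GJ, GL, GN, JM, JN, LM, MN
  2-simplices (20): ABF, ABG, ADL, ADN, AFM, AGN, ALM, BFL, BGL, DEJ, DEN, DFJ, DFL, EGJ, EGL, ELM, EMN, FJM, GJN, JMN

Hence C_0 ≅ Z^10, C_1 ≅ Z^30, C_2 ≅ Z^20.

Boundary ∂_1: C_1 → C_0 maps an edge to its endpoints' difference, ∂[p,q] = q − p. For instance
  ∂AD = D − A.
The 10×30 boundary matrix has rank 9 and Smith normal form diag(1,1,1,1,1,1,1,1,1).

Boundary ∂_2: C_2 → C_1 acts by ∂[p,q,r] = [q,r] − [p,r] + [p,q]. For instance
  ∂DFL = FL − DL + DF,
  ∂GJN = JN − GN + GJ.
The resulting 30×20 matrix has rank 20, and its Smith normal form has invariant factors (1,1,1,1,1,1,1,1,1,1,1,1,1,1,1,1,1,1,1,2).

Computing H_k = (kernel of ∂_k) / (image of ∂_{k+1}):

  H_0: rank C_0 − rank ∂_1 = 10 − 9 = 1, and the invariant factors of ∂_1 are all 1, so H_0 = Z.
  H_1: rank ker ∂_1 − rank ∂_2 = (30 − 9) − 20 = 1, and ∂_2 has invariant factor 2 > 1, so H_1 = Z ⊕ Z/2.
  H_2: rank ker ∂_2 − rank ∂_3 = (20 − 20) − 0 = 0, and there is no ∂_3, so H_2 = 0.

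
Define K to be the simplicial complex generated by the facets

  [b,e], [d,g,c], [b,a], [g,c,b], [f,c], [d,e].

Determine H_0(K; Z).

K has 7 vertices, 9 edges, 2 triangles.
rank ∂_0 = 0, rank ∂_1 = 6 ⇒ b_0 = 7 − 0 − 6 = 1; all invariant factors of ∂_1 are 1 so no torsion. So H_0 = Z.

H_0 ≅ Z.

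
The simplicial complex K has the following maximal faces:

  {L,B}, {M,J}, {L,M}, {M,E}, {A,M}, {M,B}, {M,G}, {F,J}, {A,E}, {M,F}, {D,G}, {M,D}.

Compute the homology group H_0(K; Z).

H_0 = Z.

We work with the vertex ordering A < B < D < E < F < G < J < L < M. The simplices of K, each written with vertices in increasing order, are:

  0-simplices (9): A, B, D, E, F, G, J, L, M
  1-simplices (12): AE, AM, BL, BM, DG, DM, EM, FJ, FM, GM, JM, LM

Hence C_0 ≅ Z^9, C_1 ≅ Z^12.

The boundary map ∂_1: C_1 → C_0 sends each edge [p,q] (with p < q) to q − p. For instance
  ∂GM = M − G.
As a 9×12 matrix over Z this has rank 8, with invariant factors (1,1,1,1,1,1,1,1).

Computing H_k = (kernel of ∂_k) / (image of ∂_{k+1}):

  H_0: rank C_0 − rank ∂_1 = 9 − 8 = 1, and the invariant factors of ∂_1 are all 1, so H_0 ≅ Z.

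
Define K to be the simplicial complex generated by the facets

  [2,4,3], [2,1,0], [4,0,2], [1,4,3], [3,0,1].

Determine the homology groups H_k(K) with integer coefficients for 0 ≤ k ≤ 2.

Order the vertices as 0 < 1 < 2 < 3 < 4. Listing each simplex with vertices in this order, K has dimension 2 with simplices:

  0-simplices (5): [0], [1], [2], [3], [4]
  1-simplices (10): [0,1], [0,2], [0,3], [0,4], [1,2], [1,3], [1,4], [2,3], [2,4], [3,4]
  2-simplices (5): [0,1,2], [0,1,3], [0,2,4], [1,3,4], [2,3,4]

so the chain groups are C_0 ≅ Z^5, C_1 ≅ Z^10, C_2 ≅ Z^5.

The boundary map ∂_1: C_1 → C_0 is given by ∂[p,q] = [q] − [p]. For instance
  ∂[1,4] = [4] − [1].
The resulting 5×10 matrix has rank 4, and its Smith normal form has invariant factors (1,1,1,1).

∂_2: C_2 → C_1 acts by ∂[p,q,r] = [q,r] − [p,r] + [p,q]. For instance
  ∂[2,3,4] = [3,4] − [2,4] + [2,3],
  ∂[0,1,3] = [1,3] − [0,3] + [0,1].
The resulting 10×5 matrix has rank 5, and its Smith normal form has invariant factors (1,1,1,1,1).

Reading off H_k = ker ∂_k / im ∂_{k+1}:

  H_0: rank C_0 − rank ∂_1 = 5 − 4 = 1, and the invariant factors of ∂_1 are all 1, so H_0 = Z.
  H_1: rank ker ∂_1 − rank ∂_2 = (10 − 4) − 5 = 1, and the invariant factors of ∂_2 are all 1, so H_1 = Z.
  H_2: rank ker ∂_2 − rank ∂_3 = (5 − 5) − 0 = 0, and there is no ∂_3, so H_2 = 0.

H_0 ≅ Z,  H_1 ≅ Z,  H_2 = 0.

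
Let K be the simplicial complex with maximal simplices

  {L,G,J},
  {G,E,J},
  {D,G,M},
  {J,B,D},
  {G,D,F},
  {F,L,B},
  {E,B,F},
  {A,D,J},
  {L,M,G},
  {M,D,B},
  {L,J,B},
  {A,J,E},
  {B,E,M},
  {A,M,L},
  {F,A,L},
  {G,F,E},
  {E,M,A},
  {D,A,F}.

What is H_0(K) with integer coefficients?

H_0 ≅ Z.

Order the vertices as A < B < D < E < F < G < J < L < M. Listing each simplex with vertices in this order, K has dimension 2 with simplices:

  0-simplices (9): A, B, D, E, F, G, J, L, M
  1-simplices (27): AD, AE, AF, AJ, AL, AM, BD, BE, BF, BJ, BL, BM, DF, DG, DJ, DM, EF, EG, EJ, EM, FG, FL, GJ, GL, GM, JL, LM
  2-simplices (18): ADF, ADJ, AEJ, AEM, AFL, ALM, BDJ, BDM, BEF, BEM, BFL, BJL, DFG, DGM, EFG, EGJ, GJL, GLM

so the chain groups are C_0 ≅ Z^9, C_1 ≅ Z^27, C_2 ≅ Z^18.

Boundary ∂_1: C_1 → C_0 is given by ∂[p,q] = [q] − [p]. For instance
  ∂EJ = J − E.
This gives a 9×27 integer matrix of rank 8; reducing to Smith normal form yields diagonal entries (1,1,1,1,1,1,1,1).

∂_2: C_2 → C_1 acts by ∂[p,q,r] = [q,r] − [p,r] + [p,q]. For instance
  ∂AFL = FL − AL + AF,
  ∂BDM = DM − BM + BD.
As a 27×18 matrix over Z this has rank 17, with invariant factors (1,1,1,1,1,1,1,1,1,1,1,1,1,1,1,1,1).

Reading off H_k = ker ∂_k / im ∂_{k+1}:

  H_0: rank C_0 − rank ∂_1 = 9 − 8 = 1, and the invariant factors of ∂_1 are all 1, so H_0 ≅ Z.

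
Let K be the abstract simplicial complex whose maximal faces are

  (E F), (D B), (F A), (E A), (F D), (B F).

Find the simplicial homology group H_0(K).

H_0 ≅ Z.

Fix the vertex order A < B < D < E < F and write every simplex with vertices in increasing order. Then dim K = 1 and the simplices of K are:

  0-simplices (5): A, B, D, E, F
  1-simplices (6): AE, AF, BD, BF, DF, EF

Hence C_0 ≅ Z^5, C_1 ≅ Z^6.

Boundary ∂_1: C_1 → C_0 sends each edge [p,q] (with p < q) to q − p. For instance
  ∂EF = F − E.
As a 5×6 matrix over Z this has rank 4, with invariant factors (1,1,1,1).

From H_k ≅ ker(∂_k) / im(∂_{k+1}) we obtain:

  H_0: rank C_0 − rank ∂_1 = 5 − 4 = 1, and the invariant factors of ∂_1 are all 1, so H_0 ≅ Z.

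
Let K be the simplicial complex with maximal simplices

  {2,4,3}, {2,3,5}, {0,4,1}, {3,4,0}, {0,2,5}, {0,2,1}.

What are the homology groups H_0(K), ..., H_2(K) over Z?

H_0 = Z,  H_1 = Z,  H_2 = 0.

We work with the vertex ordering 0 < 1 < 2 < 3 < 4 < 5. The simplices of K, each written with vertices in increasing order, are:

  0-simplices (6): [0], [1], [2], [3], [4], [5]
  1-simplices (12): [0,1], [0,2], [0,3], [0,4], [0,5], [1,2], [1,4], [2,3], [2,4], [2,5], [3,4], [3,5]
  2-simplices (6): [0,1,2], [0,1,4], [0,2,5], [0,3,4], [2,3,4], [2,3,5]

so the chain groups are C_0 ≅ Z^6, C_1 ≅ Z^12, C_2 ≅ Z^6.

∂_1: C_1 → C_0 sends each edge [p,q] (with p < q) to q − p. For instance
  ∂[1,2] = [2] − [1].
As a 6×12 matrix over Z this has rank 5, with invariant factors (1,1,1,1,1).

∂_2: C_2 → C_1 maps a triangle to the signed sum of its edges. For instance
  ∂[0,3,4] = [3,4] − [0,4] + [0,3],
  ∂[2,3,4] = [3,4] − [2,4] + [2,3].
This gives a 12×6 integer matrix of rank 6; reducing to Smith normal form yields diagonal entries (1,1,1,1,1,1).

Now H_k = ker ∂_k / im ∂_{k+1}, so:

  H_0: rank C_0 − rank ∂_1 = 6 − 5 = 1, and the invariant factors of ∂_1 are all 1, so H_0 = Z.
  H_1: rank ker ∂_1 − rank ∂_2 = (12 − 5) − 6 = 1, and the invariant factors of ∂_2 are all 1, so H_1 = Z.
  H_2: rank ker ∂_2 − rank ∂_3 = (6 − 6) − 0 = 0, and there is no ∂_3, so H_2 = 0.

(K is a triangulation of the cylinder S^1 x I.)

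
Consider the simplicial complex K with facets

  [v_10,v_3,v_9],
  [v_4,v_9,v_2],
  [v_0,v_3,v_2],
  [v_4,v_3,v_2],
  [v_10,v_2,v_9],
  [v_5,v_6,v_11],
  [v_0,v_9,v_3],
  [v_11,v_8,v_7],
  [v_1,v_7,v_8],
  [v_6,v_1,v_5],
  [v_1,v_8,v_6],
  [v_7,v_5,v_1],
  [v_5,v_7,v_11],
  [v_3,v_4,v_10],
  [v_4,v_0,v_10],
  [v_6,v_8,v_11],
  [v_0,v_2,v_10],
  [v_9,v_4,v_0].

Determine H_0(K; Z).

Fix the vertex order v_0 < v_1 < v_2 < v_3 < v_4 < v_5 < v_6 < v_7 < v_8 < v_9 < v_10 < v_11 and write every simplex with vertices in increasing order. Then dim K = 2 and the simplices of K are:

  0-simplices (12): [v_0], [v_1], [v_2], [v_3], [v_4], [v_5], [v_6], [v_7], [v_8], [v_9], [v_10], [v_11]
  1-simplices (27): (27 of them)
  2-simplices (18): (18 of them)

Hence C_0 ≅ Z^12, C_1 ≅ Z^27, C_2 ≅ Z^18.

Boundary ∂_1: C_1 → C_0 maps an edge to its endpoints' difference, ∂[p,q] = q − p.
As a 12×27 matrix over Z this has rank 10, with invariant factors (1,1,1,1,1,1,1,1,1,1).

∂_2: C_2 → C_1 acts by ∂[p,q,r] = [q,r] − [p,r] + [p,q]. For instance
  ∂[v_5,v_7,v_11] = [v_7,v_11] − [v_5,v_11] + [v_5,v_7],
  ∂[v_0,v_4,v_9] = [v_4,v_9] − [v_0,v_9] + [v_0,v_4].
As a 27×18 matrix over Z this has rank 17, with invariant factors (1,1,1,1,1,1,1,1,1,1,1,1,1,1,1,1,2).

Now H_k = ker ∂_k / im ∂_{k+1}, so:

  H_0: rank C_0 − rank ∂_1 = 12 − 10 = 2, and the invariant factors of ∂_1 are all 1, so H_0 ≅ Z^2.

H_0 = Z^2.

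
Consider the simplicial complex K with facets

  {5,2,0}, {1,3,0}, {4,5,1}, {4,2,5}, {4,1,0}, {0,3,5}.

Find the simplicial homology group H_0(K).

H_0 = Z.

Fix the vertex order 0 < 1 < 2 < 3 < 4 < 5 and write every simplex with vertices in increasing order. Then dim K = 2 and the simplices of K are:

  0-simplices (6): [0], [1], [2], [3], [4], [5]
  1-simplices (12): [0,1], [0,2], [0,3], [0,4], [0,5], [1,3], [1,4], [1,5], [2,4], [2,5], [3,5], [4,5]
  2-simplices (6): [0,1,3], [0,1,4], [0,2,5], [0,3,5], [1,4,5], [2,4,5]

giving chain groups C_0 ≅ Z^6, C_1 ≅ Z^12, C_2 ≅ Z^6.

Boundary ∂_1: C_1 → C_0 sends each edge [p,q] (with p < q) to q − p.
This gives a 6×12 integer matrix of rank 5; reducing to Smith normal form yields diagonal entries (1,1,1,1,1).

Boundary ∂_2: C_2 → C_1 sends each 2-simplex [p,q,r] to [q,r] − [p,r] + [p,q]. For instance
  ∂[0,2,5] = [2,5] − [0,5] + [0,2],
  ∂[2,4,5] = [4,5] − [2,5] + [2,4].
As a 12×6 matrix over Z this has rank 6, with invariant factors (1,1,1,1,1,1).

Now H_k = ker ∂_k / im ∂_{k+1}, so:

  H_0: rank C_0 − rank ∂_1 = 6 − 5 = 1, and the invariant factors of ∂_1 are all 1, so H_0 ≅ Z.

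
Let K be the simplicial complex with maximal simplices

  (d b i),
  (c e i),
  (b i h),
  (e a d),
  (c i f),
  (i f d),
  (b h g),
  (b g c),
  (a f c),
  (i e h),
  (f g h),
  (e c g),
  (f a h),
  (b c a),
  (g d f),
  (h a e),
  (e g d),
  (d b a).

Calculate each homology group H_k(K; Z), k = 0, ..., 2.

Order the vertices as a < b < c < d < e < f < g < h < i. Listing each simplex with vertices in this order, K has dimension 2 with simplices:

  0-simplices (9): a, b, c, d, e, f, g, h, i
  1-simplices (27): ab, ac, ad, ae, af, ah, bc, bd, bg, bh, bi, ce, cf, cg, ci, de, df, dg, di, eg, eh, ei, fg, fh, fi, gh, hi
  2-simplices (18): abc, abd, acf, ade, aeh, afh, bcg, bdi, bgh, bhi, ceg, cei, cfi, deg, dfg, dfi, ehi, fgh

giving chain groups C_0 ≅ Z^9, C_1 ≅ Z^27, C_2 ≅ Z^18.

∂_1: C_1 → C_0 sends each edge [p,q] (with p < q) to q − p.
As a 9×27 matrix over Z this has rank 8, with invariant factors (1,1,1,1,1,1,1,1).

Boundary ∂_2: C_2 → C_1 acts by ∂[p,q,r] = [q,r] − [p,r] + [p,q]. For instance
  ∂abd = bd − ad + ab,
  ∂ehi = hi − ei + eh.
This gives a 27×18 integer matrix of rank 17; reducing to Smith normal form yields diagonal entries (1,1,1,1,1,1,1,1,1,1,1,1,1,1,1,1,1).

Now H_k = ker ∂_k / im ∂_{k+1}, so:

  H_0: rank C_0 − rank ∂_1 = 9 − 8 = 1, and the invariant factors of ∂_1 are all 1, so H_0 ≅ Z.
  H_1: rank ker ∂_1 − rank ∂_2 = (27 − 8) − 17 = 2, and the invariant factors of ∂_2 are all 1, so H_1 ≅ Z^2.
  H_2: rank ker ∂_2 − rank ∂_3 = (18 − 17) − 0 = 1, and there is no ∂_3, so H_2 ≅ Z.

H_0 = Z,  H_1 = Z^2,  H_2 = Z.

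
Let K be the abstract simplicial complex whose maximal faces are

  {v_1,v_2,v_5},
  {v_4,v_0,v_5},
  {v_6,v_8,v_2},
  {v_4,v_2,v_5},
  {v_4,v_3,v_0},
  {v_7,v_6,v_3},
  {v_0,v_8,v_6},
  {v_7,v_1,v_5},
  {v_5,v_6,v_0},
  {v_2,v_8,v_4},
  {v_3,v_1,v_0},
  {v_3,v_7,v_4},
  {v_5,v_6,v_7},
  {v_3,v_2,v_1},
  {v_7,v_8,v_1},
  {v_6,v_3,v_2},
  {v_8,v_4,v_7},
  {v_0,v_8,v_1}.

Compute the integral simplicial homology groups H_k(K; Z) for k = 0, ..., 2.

We work with the vertex ordering v_0 < v_1 < v_2 < v_3 < v_4 < v_5 < v_6 < v_7 < v_8. The simplices of K, each written with vertices in increasing order, are:

  0-simplices (9): [v_0], [v_1], [v_2], [v_3], [v_4], [v_5], [v_6], [v_7], [v_8]
  1-simplices (27): (27 of them)
  2-simplices (18): (18 of them)

Hence C_0 ≅ Z^9, C_1 ≅ Z^27, C_2 ≅ Z^18.

Boundary ∂_1: C_1 → C_0 sends each edge [p,q] (with p < q) to q − p.
The 9×27 boundary matrix has rank 8 and Smith normal form diag(1,1,1,1,1,1,1,1).

∂_2: C_2 → C_1 maps a triangle to the signed sum of its edges. For instance
  ∂[v_2,v_4,v_8] = [v_4,v_8] − [v_2,v_8] + [v_2,v_4],
  ∂[v_2,v_4,v_5] = [v_4,v_5] − [v_2,v_5] + [v_2,v_4].
As a 27×18 matrix over Z this has rank 17, with invariant factors (1,1,1,1,1,1,1,1,1,1,1,1,1,1,1,1,1).

Now H_k = ker ∂_k / im ∂_{k+1}, so:

  H_0: rank C_0 − rank ∂_1 = 9 − 8 = 1, and the invariant factors of ∂_1 are all 1, so H_0 = Z.
  H_1: rank ker ∂_1 − rank ∂_2 = (27 − 8) − 17 = 2, and the invariant factors of ∂_2 are all 1, so H_1 = Z^2.
  H_2: rank ker ∂_2 − rank ∂_3 = (18 − 17) − 0 = 1, and there is no ∂_3, so H_2 = Z.

(K is a triangulation of the torus T^2.)

H_0 = Z,  H_1 = Z^2,  H_2 = Z.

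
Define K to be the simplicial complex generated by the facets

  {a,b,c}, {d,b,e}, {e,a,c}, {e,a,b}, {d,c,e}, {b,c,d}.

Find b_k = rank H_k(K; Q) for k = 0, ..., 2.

We work with the vertex ordering a < b < c < d < e. The simplices of K, each written with vertices in increasing order, are:

  0-simplices (5): a, b, c, d, e
  1-simplices (9): ab, ac, ae, bc, bd, be, cd, ce, de
  2-simplices (6): abc, abe, ace, bcd, bde, cde

Hence C_0 ≅ Z^5, C_1 ≅ Z^9, C_2 ≅ Z^6.

∂_1: C_1 → C_0 maps an edge to its endpoints' difference, ∂[p,q] = q − p.
The resulting 5×9 matrix has rank 4, and its Smith normal form has invariant factors (1,1,1,1).

∂_2: C_2 → C_1 acts by ∂[p,q,r] = [q,r] − [p,r] + [p,q]. For instance
  ∂ace = ce − ae + ac,
  ∂cde = de − ce + cd.
This gives a 9×6 integer matrix of rank 5; reducing to Smith normal form yields diagonal entries (1,1,1,1,1).

From H_k ≅ ker(∂_k) / im(∂_{k+1}) we obtain:

  H_0: rank C_0 − rank ∂_1 = 5 − 4 = 1, and the invariant factors of ∂_1 are all 1, so H_0 = Z.
  H_1: rank ker ∂_1 − rank ∂_2 = (9 − 4) − 5 = 0, and the invariant factors of ∂_2 are all 1, so H_1 = 0.
  H_2: rank ker ∂_2 − rank ∂_3 = (6 − 5) − 0 = 1, and there is no ∂_3, so H_2 = Z.

(K is a triangulation of the 2-sphere S^2.)

Hence the Betti numbers are b_0 = 1, b_1 = 0, b_2 = 1.

b_0 = 1, b_1 = 0, b_2 = 1.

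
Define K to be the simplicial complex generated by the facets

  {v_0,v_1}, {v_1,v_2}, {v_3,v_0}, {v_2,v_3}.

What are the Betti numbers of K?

Order the vertices as v_0 < v_1 < v_2 < v_3. Listing each simplex with vertices in this order, K has dimension 1 with simplices:

  0-simplices (4): [v_0], [v_1], [v_2], [v_3]
  1-simplices (4): [v_0,v_1], [v_0,v_3], [v_1,v_2], [v_2,v_3]

so the chain groups are C_0 ≅ Z^4, C_1 ≅ Z^4.

∂_1: C_1 → C_0 maps an edge to its endpoints' difference, ∂[p,q] = q − p.
As a 4×4 matrix over Z this has rank 3, with invariant factors (1,1,1).

Computing H_k = (kernel of ∂_k) / (image of ∂_{k+1}):

  H_0: rank C_0 − rank ∂_1 = 4 − 3 = 1, and the invariant factors of ∂_1 are all 1, so H_0 ≅ Z.
  H_1: rank ker ∂_1 − rank ∂_2 = (4 − 3) − 0 = 1, and there is no ∂_2, so H_1 ≅ Z.

(K is a triangulation of the circle S^1.)

Hence the Betti numbers are b_0 = 1, b_1 = 1.

b_0 = 1, b_1 = 1.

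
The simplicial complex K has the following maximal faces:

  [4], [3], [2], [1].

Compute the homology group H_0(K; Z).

H_0 ≅ Z^4.

K has 4 vertices.
rank ∂_0 = 0, rank ∂_1 = 0 ⇒ b_0 = 4 − 0 − 0 = 4. So H_0 ≅ Z^4.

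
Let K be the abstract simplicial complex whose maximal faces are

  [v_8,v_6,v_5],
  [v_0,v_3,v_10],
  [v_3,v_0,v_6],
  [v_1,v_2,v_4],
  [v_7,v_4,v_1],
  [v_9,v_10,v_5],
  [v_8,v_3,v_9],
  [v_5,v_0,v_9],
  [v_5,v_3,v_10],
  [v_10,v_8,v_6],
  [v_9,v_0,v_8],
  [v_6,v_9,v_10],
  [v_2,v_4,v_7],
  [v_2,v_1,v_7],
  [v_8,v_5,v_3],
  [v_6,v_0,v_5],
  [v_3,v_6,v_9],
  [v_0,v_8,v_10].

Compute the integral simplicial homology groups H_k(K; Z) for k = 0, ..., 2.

Take the total order v_0 < v_1 < v_2 < v_3 < v_4 < v_5 < v_6 < v_7 < v_8 < v_9 < v_10 on the vertex set. Then K (dimension 2) consists of the simplices:

  0-simplices (11): [v_0], [v_1], [v_2], [v_3], [v_4], [v_5], [v_6], [v_7], [v_8], [v_9], [v_10]
  1-simplices (27): (27 of them)
  2-simplices (18): (18 of them)

so the chain groups are C_0 ≅ Z^11, C_1 ≅ Z^27, C_2 ≅ Z^18.

∂_1: C_1 → C_0 is given by ∂[p,q] = [q] − [p]. For instance
  ∂[v_5,v_8] = [v_8] − [v_5].
The resulting 11×27 matrix has rank 9, and its Smith normal form has invariant factors (1,1,1,1,1,1,1,1,1).

Boundary ∂_2: C_2 → C_1 maps a triangle to the signed sum of its edges. For instance
  ∂[v_6,v_9,v_10] = [v_9,v_10] − [v_6,v_10] + [v_6,v_9],
  ∂[v_0,v_5,v_6] = [v_5,v_6] − [v_0,v_6] + [v_0,v_5].
This gives a 27×18 integer matrix of rank 16; reducing to Smith normal form yields diagonal entries (1,1,1,1,1,1,1,1,1,1,1,1,1,1,1,1).

Reading off H_k = ker ∂_k / im ∂_{k+1}:

  H_0: rank C_0 − rank ∂_1 = 11 − 9 = 2, and the invariant factors of ∂_1 are all 1, so H_0 = Z^2.
  H_1: rank ker ∂_1 − rank ∂_2 = (27 − 9) − 16 = 2, and the invariant factors of ∂_2 are all 1, so H_1 = Z^2.
  H_2: rank ker ∂_2 − rank ∂_3 = (18 − 16) − 0 = 2, and there is no ∂_3, so H_2 = Z^2.

H_0 ≅ Z^2,  H_1 ≅ Z^2,  H_2 ≅ Z^2.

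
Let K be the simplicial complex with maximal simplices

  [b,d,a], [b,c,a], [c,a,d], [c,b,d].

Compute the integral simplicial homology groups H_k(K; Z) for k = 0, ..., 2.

Fix the vertex order a < b < c < d and write every simplex with vertices in increasing order. Then dim K = 2 and the simplices of K are:

  0-simplices (4): a, b, c, d
  1-simplices (6): ab, ac, ad, bc, bd, cd
  2-simplices (4): abc, abd, acd, bcd

Hence C_0 ≅ Z^4, C_1 ≅ Z^6, C_2 ≅ Z^4.

Boundary ∂_1: C_1 → C_0 maps an edge to its endpoints' difference, ∂[p,q] = q − p. For instance
  ∂ab = b − a.
The resulting 4×6 matrix has rank 3, and its Smith normal form has invariant factors (1,1,1).

∂_2: C_2 → C_1 acts by ∂[p,q,r] = [q,r] − [p,r] + [p,q]. For instance
  ∂acd = cd − ad + ac,
  ∂abc = bc − ac + ab.
As a 6×4 matrix over Z this has rank 3, with invariant factors (1,1,1).

From H_k ≅ ker(∂_k) / im(∂_{k+1}) we obtain:

  H_0: rank C_0 − rank ∂_1 = 4 − 3 = 1, and the invariant factors of ∂_1 are all 1, so H_0 ≅ Z.
  H_1: rank ker ∂_1 − rank ∂_2 = (6 − 3) − 3 = 0, and the invariant factors of ∂_2 are all 1, so H_1 ≅ 0.
  H_2: rank ker ∂_2 − rank ∂_3 = (4 − 3) − 0 = 1, and there is no ∂_3, so H_2 ≅ Z.

As a check, the Euler characteristic is 4 − 6 + 4 = 2, which agrees with 1 − 0 + 1 = 2.

H_0 = Z,  H_1 = 0,  H_2 = Z.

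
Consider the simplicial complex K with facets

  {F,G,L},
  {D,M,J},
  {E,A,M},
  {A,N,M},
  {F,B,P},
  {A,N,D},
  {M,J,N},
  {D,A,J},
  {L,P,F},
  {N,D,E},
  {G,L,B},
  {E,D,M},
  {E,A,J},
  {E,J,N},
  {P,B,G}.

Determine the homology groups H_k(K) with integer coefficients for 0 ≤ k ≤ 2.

We work with the vertex ordering A < B < D < E < F < G < J < L < M < N < P. The simplices of K, each written with vertices in increasing order, are:

  0-simplices (11): A, B, D, E, F, G, J, L, M, N, P
  1-simplices (25): AD, AE, AJ, AM, AN, BF, BG, BL, BP, DE, DJ, DM, DN, EJ, EM, EN, FG, FL, FP, GL, GP, JM, JN, LP, MN
  2-simplices (15): ADJ, ADN, AEJ, AEM, AMN, BFP, BGL, BGP, DEM, DEN, DJM, EJN, FGL, FLP, JMN

Hence C_0 ≅ Z^11, C_1 ≅ Z^25, C_2 ≅ Z^15.

The boundary map ∂_1: C_1 → C_0 maps an edge to its endpoints' difference, ∂[p,q] = q − p.
The 11×25 boundary matrix has rank 9 and Smith normal form diag(1,1,1,1,1,1,1,1,1).

∂_2: C_2 → C_1 sends each 2-simplex [p,q,r] to [q,r] − [p,r] + [p,q]. For instance
  ∂AMN = MN − AN + AM,
  ∂DEN = EN − DN + DE.
The 25×15 boundary matrix has rank 15 and Smith normal form diag(1,1,1,1,1,1,1,1,1,1,1,1,1,1,2).

From H_k ≅ ker(∂_k) / im(∂_{k+1}) we obtain:

  H_0: rank C_0 − rank ∂_1 = 11 − 9 = 2, and the invariant factors of ∂_1 are all 1, so H_0 ≅ Z^2.
  H_1: rank ker ∂_1 − rank ∂_2 = (25 − 9) − 15 = 1, and ∂_2 has invariant factor 2 > 1, so H_1 ≅ Z ⊕ Z/2.
  H_2: rank ker ∂_2 − rank ∂_3 = (15 − 15) − 0 = 0, and there is no ∂_3, so H_2 ≅ 0.

As a check, the Euler characteristic is 11 − 25 + 15 = 1, which agrees with 2 − 1 + 0 = 1.

H_0 = Z^2,  H_1 = Z ⊕ Z/2,  H_2 = 0.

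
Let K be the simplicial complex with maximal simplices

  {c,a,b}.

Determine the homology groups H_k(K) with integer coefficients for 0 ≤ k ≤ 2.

H_0 = Z,  H_1 = 0,  H_2 = 0.

We work with the vertex ordering a < b < c. The simplices of K, each written with vertices in increasing order, are:

  0-simplices (3): a, b, c
  1-simplices (3): ab, ac, bc
  2-simplices (1): abc

giving chain groups C_0 ≅ Z^3, C_1 ≅ Z^3, C_2 ≅ Z^1.

∂_1: C_1 → C_0 maps an edge to its endpoints' difference, ∂[p,q] = q − p. For instance
  ∂ab = b − a.
This gives a 3×3 integer matrix of rank 2; reducing to Smith normal form yields diagonal entries (1,1).

∂_2: C_2 → C_1 sends each 2-simplex [p,q,r] to [q,r] − [p,r] + [p,q]. For instance
  ∂abc = bc − ac + ab.
This gives a 3×1 integer matrix of rank 1; reducing to Smith normal form yields diagonal entries (1).

Computing H_k = (kernel of ∂_k) / (image of ∂_{k+1}):

  H_0: rank C_0 − rank ∂_1 = 3 − 2 = 1, and the invariant factors of ∂_1 are all 1, so H_0 ≅ Z.
  H_1: rank ker ∂_1 − rank ∂_2 = (3 − 2) − 1 = 0, and the invariant factors of ∂_2 are all 1, so H_1 ≅ 0.
  H_2: rank ker ∂_2 − rank ∂_3 = (1 − 1) − 0 = 0, and there is no ∂_3, so H_2 ≅ 0.

As a check, the Euler characteristic is 3 − 3 + 1 = 1, which agrees with 1 − 0 + 0 = 1.
(K is a triangulation of the 2-simplex.)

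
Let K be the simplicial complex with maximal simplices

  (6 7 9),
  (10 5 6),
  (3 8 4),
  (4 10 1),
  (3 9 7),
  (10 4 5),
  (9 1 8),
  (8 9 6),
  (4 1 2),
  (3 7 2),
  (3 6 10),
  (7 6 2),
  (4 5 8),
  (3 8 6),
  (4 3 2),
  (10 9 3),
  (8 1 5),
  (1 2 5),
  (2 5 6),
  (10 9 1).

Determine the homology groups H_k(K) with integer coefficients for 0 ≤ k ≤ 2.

We work with the vertex ordering 1 < 2 < 3 < 4 < 5 < 6 < 7 < 8 < 9 < 10. The simplices of K, each written with vertices in increasing order, are:

  0-simplices (10): [1], [2], [3], [4], [5], [6], [7], [8], [9], [10]
  1-simplices (30): (30 of them)
  2-simplices (20): (20 of them)

so the chain groups are C_0 ≅ Z^10, C_1 ≅ Z^30, C_2 ≅ Z^20.

∂_1: C_1 → C_0 sends each edge [p,q] (with p < q) to q − p.
The 10×30 boundary matrix has rank 9 and Smith normal form diag(1,1,1,1,1,1,1,1,1).

∂_2: C_2 → C_1 sends each 2-simplex [p,q,r] to [q,r] − [p,r] + [p,q]. For instance
  ∂[3,4,8] = [4,8] − [3,8] + [3,4],
  ∂[6,8,9] = [8,9] − [6,9] + [6,8].
The resulting 30×20 matrix has rank 20, and its Smith normal form has invariant factors (1,1,1,1,1,1,1,1,1,1,1,1,1,1,1,1,1,1,1,2).

Now H_k = ker ∂_k / im ∂_{k+1}, so:

  H_0: rank C_0 − rank ∂_1 = 10 − 9 = 1, and the invariant factors of ∂_1 are all 1, so H_0 = Z.
  H_1: rank ker ∂_1 − rank ∂_2 = (30 − 9) − 20 = 1, and ∂_2 has invariant factor 2 > 1, so H_1 = Z ⊕ Z/2Z.
  H_2: rank ker ∂_2 − rank ∂_3 = (20 − 20) − 0 = 0, and there is no ∂_3, so H_2 = 0.

H_0 = Z,  H_1 = Z ⊕ Z/2Z,  H_2 = 0.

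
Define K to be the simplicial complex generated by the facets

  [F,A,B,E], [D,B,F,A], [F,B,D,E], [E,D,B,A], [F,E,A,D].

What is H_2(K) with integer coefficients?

We work with the vertex ordering A < B < D < E < F. The simplices of K, each written with vertices in increasing order, are:

  0-simplices (5): A, B, D, E, F
  1-simplices (10): AB, AD, AE, AF, BD, BE, BF, DE, DF, EF
  2-simplices (10): ABD, ABE, ABF, ADE, ADF, AEF, BDE, BDF, BEF, DEF
  3-simplices (5): ABDE, ABDF, ABEF, ADEF, BDEF

so the chain groups are C_0 ≅ Z^5, C_1 ≅ Z^10, C_2 ≅ Z^10, C_3 ≅ Z^5.

∂_1: C_1 → C_0 is given by ∂[p,q] = [q] − [p]. For instance
  ∂BE = E − B.
The 5×10 boundary matrix has rank 4 and Smith normal form diag(1,1,1,1).

Boundary ∂_2: C_2 → C_1 maps a triangle to the signed sum of its edges. For instance
  ∂ADE = DE − AE + AD,
  ∂ABF = BF − AF + AB.
The resulting 10×10 matrix has rank 6, and its Smith normal form has invariant factors (1,1,1,1,1,1).

Boundary ∂_3: C_3 → C_2 sends each 3-simplex σ to the alternating sum Σ_i (−1)^i (σ with its i-th vertex removed). For instance
  ∂ABEF = BEF − AEF + ABF − ABE,
  ∂BDEF = DEF − BEF + BDF − BDE.
This gives a 10×5 integer matrix of rank 4; reducing to Smith normal form yields diagonal entries (1,1,1,1).

Reading off H_k = ker ∂_k / im ∂_{k+1}:

  H_2: rank ker ∂_2 − rank ∂_3 = (10 − 6) − 4 = 0, and the invariant factors of ∂_3 are all 1, so H_2 ≅ 0.

H_2 = 0.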